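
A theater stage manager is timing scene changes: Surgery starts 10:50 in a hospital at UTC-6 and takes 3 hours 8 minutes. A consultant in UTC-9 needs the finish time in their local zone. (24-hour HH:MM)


Start: 10:50 in UTC-6
Step 1 - add duration:
  minutes: 50 + 8 = 58
  hours: 10 + 3 + 0 = 13
  end in UTC-6: 13:58
Step 2 - convert UTC-6 -> UTC-9:
  offset difference: -9 - (-6) = -3 hours
  13 + (-3) = 10 -> mod 24 = 10
Result: 10:58 in UTC-9

10:58


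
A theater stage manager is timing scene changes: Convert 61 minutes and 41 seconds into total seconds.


Minutes: 61
Seconds: 41
Convert minutes to seconds: 61 x 60 = 3660
Add remaining seconds: 3660 + 41 = 3701

3701


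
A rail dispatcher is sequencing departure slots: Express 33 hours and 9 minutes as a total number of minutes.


Hours: 33
Extra minutes: 9
Minutes per hour: 60
Hours to minutes: 33 x 60 = 1980
Total: 1980 + 9 = 1989

1989


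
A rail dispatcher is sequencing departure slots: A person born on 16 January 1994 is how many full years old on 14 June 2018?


Birth: 1994-01-16
Reference: 2018-06-14
Year difference: 2018 - 1994 = 24
Has birthday (01-16) occurred by 06-14? Yes
Age in full years: 24

24


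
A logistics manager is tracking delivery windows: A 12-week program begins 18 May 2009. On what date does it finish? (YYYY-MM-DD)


Start: 2009-05-18
Weeks to add: 12
Convert to days: 12 x 7 = 84 days
Add 84 days to 2009-05-18
Result: 2009-08-10

2009-08-10


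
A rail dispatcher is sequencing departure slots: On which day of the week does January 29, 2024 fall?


Date: 2024-01-29
January 1, 2024 is a Monday
Day of year: 29
Offset from Jan 1: 28 days
28 mod 7 = 0
Result: Monday

Monday


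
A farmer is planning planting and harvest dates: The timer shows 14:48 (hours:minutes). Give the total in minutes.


Hours: 14
Minutes: 48
Convert hours to minutes: 14 x 60 = 840
Add remaining minutes: 840 + 48 = 888

888


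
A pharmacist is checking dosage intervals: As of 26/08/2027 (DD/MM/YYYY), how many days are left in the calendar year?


Start: August 26, 2027
End: December 31, 2027
Days left in August: 5
September: 30
October: 31
November: 30
December: 31
Sum of remaining months: 122
Total: 5 + 122 = 127

127


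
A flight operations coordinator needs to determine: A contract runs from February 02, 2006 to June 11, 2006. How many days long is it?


Start date: 2006-02-02
End date: 2006-06-11
Feb 2006: +27 days
Mar 2006: +31 days
Apr 2006: +30 days
May 2006: +31 days
Jun 2006: +10 days
Total: 129 days

129


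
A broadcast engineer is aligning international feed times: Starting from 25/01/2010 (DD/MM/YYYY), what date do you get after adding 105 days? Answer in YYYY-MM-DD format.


Start: 2010-01-25
Adding 105 days
Days remaining in January: 6
After January: 99 days still to add
February 2010: 28 days, 71 remaining
March 2010: 31 days, 40 remaining
April 2010: 30 days, 10 remaining
May 2010 has 31 days, need 10
Result: 2010-05-10

2010-05-10


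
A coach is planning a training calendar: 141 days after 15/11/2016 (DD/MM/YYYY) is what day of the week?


Start: 2016-11-15 (Tuesday)
Step 1 - find target date: add 141 days
  2016-11-15 + 141 days = 2017-04-05
Step 2 - day of week:
  141 mod 7 = 1
  Tuesday + 1 days -> Wednesday
Result: Wednesday (2017-04-05)

Wednesday


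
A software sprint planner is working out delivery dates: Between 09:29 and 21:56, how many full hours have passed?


Start: 09:29
End: 21:56
Hour difference: 21 - 9 = 12 hours
Minute difference: 56 - 29 = 27 minutes
Total minutes: 747
Complete hours: 747 / 60 = 12 (remainder 27)

12


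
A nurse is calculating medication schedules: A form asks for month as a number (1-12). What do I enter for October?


Calendar month order:
9. September
10. October <--
11. November
October is month number 10

10


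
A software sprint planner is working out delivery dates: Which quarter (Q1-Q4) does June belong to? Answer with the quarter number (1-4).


Month: June (month 6)
Q1: January-March (months 1-3)
Q2: April-June (months 4-6)
Q3: July-September (months 7-9)
Q4: October-December (months 10-12)
Month 6 falls in Q2

2


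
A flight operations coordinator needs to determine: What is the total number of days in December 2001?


Month: December
Year: 2001
December is a 31-day month
Total: 31 days

31


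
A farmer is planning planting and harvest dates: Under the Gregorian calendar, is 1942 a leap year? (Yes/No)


Year: 1942
Divisible by 4? 1942 / 4 = 485.5 -> No
Not divisible by 4, so NOT a leap year

No


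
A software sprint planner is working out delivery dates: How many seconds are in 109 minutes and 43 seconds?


Minutes: 109
Extra seconds: 43
Seconds per minute: 60
Minutes to seconds: 109 x 60 = 6540
Total: 6540 + 43 = 6583

6583


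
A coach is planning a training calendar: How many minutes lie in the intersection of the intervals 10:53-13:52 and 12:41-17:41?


Interval A: [653, 832] minutes from midnight
Interval B: [761, 1061] minutes from midnight
Overlap start = max(653, 761) = 761
Overlap end = min(832, 1061) = 832
Overlap = 832 - 761 = 71 minutes

71


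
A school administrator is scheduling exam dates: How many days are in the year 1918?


Year: 1918
Check leap year rules:
Divisible by 4? No
1918 is not a leap year
Days: 365

365


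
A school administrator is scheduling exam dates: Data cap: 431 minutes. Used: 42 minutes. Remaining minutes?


Total budget: 431 minutes
Time used: 42 minutes
Remaining: 431 - 42 = 389 minutes
Percent used: 9.7%
Percent remaining: 90.3%

389


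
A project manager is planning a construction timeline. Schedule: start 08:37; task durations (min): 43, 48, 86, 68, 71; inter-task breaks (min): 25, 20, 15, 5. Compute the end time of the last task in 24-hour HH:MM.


Start: 08:37 = 517 min from midnight
  after task 1 (43 min): 09:20
  after break (25 min): 09:45
  after task 2 (48 min): 10:33
  after break (20 min): 10:53
  after task 3 (86 min): 12:19
  after break (15 min): 12:34
  after task 4 (68 min): 13:42
  after break (5 min): 13:47
  after task 5 (71 min): 14:58
Total elapsed: 381 minutes
End time: 14:58

14:58


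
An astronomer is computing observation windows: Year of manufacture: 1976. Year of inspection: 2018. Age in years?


Birth year: 1976
Current year: 2018
Age = current year - birth year
Age = 2018 - 1976 = 42

42


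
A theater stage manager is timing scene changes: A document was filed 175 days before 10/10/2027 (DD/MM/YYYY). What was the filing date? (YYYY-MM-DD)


Start: 2027-10-10
Subtracting 175 days
Days already passed in October: 10
After going back through October: 165 more days to subtract
September 2027: 30 days, 135 remaining
August 2027: 31 days, 104 remaining
July 2027: 31 days, 73 remaining
June 2027: 30 days, 43 remaining
Result: 2027-04-18

2027-04-18


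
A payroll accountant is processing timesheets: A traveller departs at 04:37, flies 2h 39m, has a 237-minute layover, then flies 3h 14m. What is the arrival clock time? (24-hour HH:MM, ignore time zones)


Depart: 04:37
Leg 1: +159 min -> 07:16
Layover: +237 min -> 11:13
Leg 2: +194 min -> 14:27
Total travel: 590 minutes = 9h 50m
Arrival: 14:27

14:27


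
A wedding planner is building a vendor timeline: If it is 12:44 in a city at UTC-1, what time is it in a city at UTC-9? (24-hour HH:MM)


Local time: 12:44 at UTC-1 (offset -1h)
Target zone: UTC-9 (offset -9h)
Difference: -9 - (-1) = -8 hours
Calculation: 12 + (-8) = 4
Result: 04:44

04:44


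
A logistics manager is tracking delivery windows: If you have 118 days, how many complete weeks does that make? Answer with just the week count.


Total days: 118
Days per week: 7
Division: 118 / 7 = 16 remainder 6
Complete weeks: 16
Remaining days: 6

16


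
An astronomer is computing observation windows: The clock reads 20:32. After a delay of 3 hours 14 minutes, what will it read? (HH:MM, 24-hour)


Start time: 20:32
Adding: 3 hours 14 minutes
Minutes: 32 + 14 = 46
Hours: 20 + 3 + 0 = 23
Result: 23:46

23:46


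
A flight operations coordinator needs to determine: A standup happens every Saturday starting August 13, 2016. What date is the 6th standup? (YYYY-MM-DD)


First occurrence: 2016-08-13 (occurrence 1)
Each occurrence is 7 days after the previous.
Occurrence 6 is 5 weeks after the first.
5 weeks = 35 days
2016-08-13 + 35 days = 2016-09-17

2016-09-17


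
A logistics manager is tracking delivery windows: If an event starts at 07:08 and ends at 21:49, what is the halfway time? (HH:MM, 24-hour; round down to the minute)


Start time: 07:08 = 428 minutes from midnight
End time: 21:49 = 1309 minutes from midnight
Sum: 428 + 1309 = 1737
Midpoint: 1737 / 2 = 868 minutes
Convert: 868 / 60 = 14 hours, 28 minutes
Result: 14:28

14:28


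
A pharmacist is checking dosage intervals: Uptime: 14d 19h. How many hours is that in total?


Days: 14
Extra hours: 19
Hours per day: 24
Days to hours: 14 x 24 = 336
Total: 336 + 19 = 355

355


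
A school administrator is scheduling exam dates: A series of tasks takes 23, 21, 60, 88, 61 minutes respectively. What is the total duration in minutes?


Durations: 23, 21, 60, 88, 61
Running sum: 23
+ 21 = 44
+ 60 = 104
+ 88 = 192
+ 61 = 253
Total duration: 253 minutes
That is 4 hours and 13 minutes

253


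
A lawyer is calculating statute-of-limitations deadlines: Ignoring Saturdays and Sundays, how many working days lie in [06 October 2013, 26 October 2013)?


Start: 2013-10-06 (Sunday)
End (exclusive): 2013-10-26 (Saturday)
Total calendar days: 20
Full weeks: 20 // 7 = 2 -> 10 weekdays
Remaining 6 days starting on Sunday:
  Sun(-), Mon(w), Tue(w), Wed(w), Thu(w), Fri(w) -> 5 weekdays
Total business days: 10 + 5 = 15

15


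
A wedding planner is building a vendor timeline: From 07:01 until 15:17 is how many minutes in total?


Start time: 07:01 = 421 minutes from midnight
End time: 15:17 = 917 minutes from midnight
Difference: 917 - 421 = 496 minutes
That is 8 hours and 16 minutes

496


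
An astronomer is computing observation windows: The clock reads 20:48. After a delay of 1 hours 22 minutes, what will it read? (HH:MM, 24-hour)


Start time: 20:48
Adding: 1 hours 22 minutes
Minutes: 48 + 22 = 70
Minute overflow: 70 >= 60, so carry 1 hour, minutes = 10
Hours: 20 + 1 + 1 = 22
Result: 22:10

22:10


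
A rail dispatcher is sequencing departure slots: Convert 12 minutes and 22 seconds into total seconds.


Minutes: 12
Seconds: 22
Convert minutes to seconds: 12 x 60 = 720
Add remaining seconds: 720 + 22 = 742

742


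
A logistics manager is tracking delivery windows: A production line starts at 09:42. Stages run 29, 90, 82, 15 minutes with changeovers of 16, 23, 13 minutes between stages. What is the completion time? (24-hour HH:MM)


Start: 09:42 = 582 min from midnight
  after task 1 (29 min): 10:11
  after break (16 min): 10:27
  after task 2 (90 min): 11:57
  after break (23 min): 12:20
  after task 3 (82 min): 13:42
  after break (13 min): 13:55
  after task 4 (15 min): 14:10
Total elapsed: 268 minutes
End time: 14:10

14:10


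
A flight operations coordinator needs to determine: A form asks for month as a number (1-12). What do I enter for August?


Calendar month order:
7. July
8. August <--
9. September
August is month number 8

8


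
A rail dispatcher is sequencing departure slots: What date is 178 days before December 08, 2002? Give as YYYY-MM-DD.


Start: 2002-12-08
Subtracting 178 days
Days already passed in December: 8
After going back through December: 170 more days to subtract
November 2002: 30 days, 140 remaining
October 2002: 31 days, 109 remaining
September 2002: 30 days, 79 remaining
August 2002: 31 days, 48 remaining
Result: 2002-06-13

2002-06-13


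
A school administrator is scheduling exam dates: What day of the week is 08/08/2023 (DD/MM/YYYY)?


Date: 2023-08-08
January 1, 2023 is a Sunday
Day of year: 220
Offset from Jan 1: 219 days
219 mod 7 = 2
Result: Tuesday

Tuesday


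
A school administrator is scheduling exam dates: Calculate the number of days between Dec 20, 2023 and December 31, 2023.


Start: December 20, 2023
End: December 31, 2023
Days left in December: 11
Total: 11 days

11


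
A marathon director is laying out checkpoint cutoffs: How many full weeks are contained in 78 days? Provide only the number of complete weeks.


Total days: 78
Days per week: 7
Division: 78 / 7 = 11 remainder 1
Complete weeks: 11
Remaining days: 1

11


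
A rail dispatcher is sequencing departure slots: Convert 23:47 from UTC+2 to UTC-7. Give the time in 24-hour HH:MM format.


Local time: 23:47 at UTC+2 (offset 2h)
Target zone: UTC-7 (offset -7h)
Difference: -7 - (2) = -9 hours
Calculation: 23 + (-9) = 14
Result: 14:47

14:47


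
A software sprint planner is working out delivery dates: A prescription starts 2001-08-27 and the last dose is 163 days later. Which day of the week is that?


Start: 2001-08-27 (Monday)
Step 1 - find target date: add 163 days
  2001-08-27 + 163 days = 2002-02-06
Step 2 - day of week:
  163 mod 7 = 2
  Monday + 2 days -> Wednesday
Result: Wednesday (2002-02-06)

Wednesday


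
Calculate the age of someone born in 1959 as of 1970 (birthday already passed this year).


Birth year: 1959
Current year: 1970
Age = current year - birth year
Age = 1970 - 1959 = 11

11


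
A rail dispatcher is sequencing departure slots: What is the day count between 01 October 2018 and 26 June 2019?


Start date: 2018-10-01
End date: 2019-06-26
Oct 2018: +31 days
Nov 2018: +30 days
Dec 2018: +31 days
... (6 more months)
Total: 268 days

268


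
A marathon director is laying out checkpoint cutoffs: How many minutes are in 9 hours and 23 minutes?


Hours: 9
Extra minutes: 23
Minutes per hour: 60
Hours to minutes: 9 x 60 = 540
Total: 540 + 23 = 563

563


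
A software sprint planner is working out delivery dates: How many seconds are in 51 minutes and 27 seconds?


Minutes: 51
Extra seconds: 27
Seconds per minute: 60
Minutes to seconds: 51 x 60 = 3060
Total: 3060 + 27 = 3087

3087


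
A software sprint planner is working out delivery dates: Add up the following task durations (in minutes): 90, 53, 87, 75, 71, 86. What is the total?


Durations: 90, 53, 87, 75, 71, 86
Running sum: 90
+ 53 = 143
+ 87 = 230
+ 75 = 305
+ 71 = 376
+ 86 = 462
Total duration: 462 minutes
That is 7 hours and 42 minutes

462


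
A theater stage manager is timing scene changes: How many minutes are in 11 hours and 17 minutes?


Hours: 11
Minutes: 17
Convert hours to minutes: 11 x 60 = 660
Add remaining minutes: 660 + 17 = 677

677


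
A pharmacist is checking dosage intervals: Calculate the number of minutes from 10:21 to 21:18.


Start time: 10:21 = 621 minutes from midnight
End time: 21:18 = 1278 minutes from midnight
Difference: 1278 - 621 = 657 minutes
That is 10 hours and 57 minutes

657


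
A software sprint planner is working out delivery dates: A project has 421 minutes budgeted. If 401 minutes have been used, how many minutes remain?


Total budget: 421 minutes
Time used: 401 minutes
Remaining: 421 - 401 = 20 minutes
Percent used: 95.2%
Percent remaining: 4.8%

20


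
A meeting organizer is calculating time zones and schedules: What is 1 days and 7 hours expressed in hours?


Days: 1
Extra hours: 7
Hours per day: 24
Days to hours: 1 x 24 = 24
Total: 24 + 7 = 31

31


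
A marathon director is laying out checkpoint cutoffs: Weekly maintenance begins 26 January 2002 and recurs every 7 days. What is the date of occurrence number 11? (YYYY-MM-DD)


First occurrence: 2002-01-26 (occurrence 1)
Each occurrence is 7 days after the previous.
Occurrence 11 is 10 weeks after the first.
10 weeks = 70 days
2002-01-26 + 70 days = 2002-04-06

2002-04-06


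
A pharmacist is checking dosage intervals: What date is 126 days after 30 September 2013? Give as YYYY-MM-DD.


Start: 2013-09-30
Adding 126 days
Days remaining in September: 0
After September: 126 days still to add
October 2013: 31 days, 95 remaining
November 2013: 30 days, 65 remaining
December 2013: 31 days, 34 remaining
January 2014: 31 days, 3 remaining
Result: 2014-02-03

2014-02-03


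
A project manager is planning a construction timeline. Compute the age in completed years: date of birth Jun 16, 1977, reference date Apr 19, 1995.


Birth: 1977-06-16
Reference: 1995-04-19
Year difference: 1995 - 1977 = 18
Has birthday (06-16) occurred by 04-19? No
Birthday not yet reached this year -> subtract 1
Age in full years: 17

17


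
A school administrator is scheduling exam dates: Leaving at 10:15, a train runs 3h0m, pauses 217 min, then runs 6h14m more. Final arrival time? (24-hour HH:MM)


Depart: 10:15
Leg 1: +180 min -> 13:15
Layover: +217 min -> 16:52
Leg 2: +374 min -> 23:06
Total travel: 771 minutes = 12h 51m
Arrival: 23:06

23:06


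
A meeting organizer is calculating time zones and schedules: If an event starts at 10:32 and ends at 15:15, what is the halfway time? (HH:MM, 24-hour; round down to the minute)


Start time: 10:32 = 632 minutes from midnight
End time: 15:15 = 915 minutes from midnight
Sum: 632 + 915 = 1547
Midpoint: 1547 / 2 = 773 minutes
Convert: 773 / 60 = 12 hours, 53 minutes
Result: 12:53

12:53


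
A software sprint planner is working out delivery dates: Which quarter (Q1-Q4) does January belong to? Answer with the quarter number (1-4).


Month: January (month 1)
Q1: January-March (months 1-3)
Q2: April-June (months 4-6)
Q3: July-September (months 7-9)
Q4: October-December (months 10-12)
Month 1 falls in Q1

1


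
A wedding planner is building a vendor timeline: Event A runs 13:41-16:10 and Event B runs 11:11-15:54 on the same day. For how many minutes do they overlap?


Interval A: [821, 970] minutes from midnight
Interval B: [671, 954] minutes from midnight
Overlap start = max(821, 671) = 821
Overlap end = min(970, 954) = 954
Overlap = 954 - 821 = 133 minutes

133


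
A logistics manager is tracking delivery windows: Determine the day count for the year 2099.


Year: 2099
Check leap year rules:
Divisible by 4? No
2099 is not a leap year
Days: 365

365


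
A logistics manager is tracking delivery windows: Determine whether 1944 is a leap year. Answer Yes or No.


Year: 1944
Divisible by 4? 1944 / 4 = 486.0 -> Yes
Divisible by 100? 1944 / 100 = 19.44 -> No
Divisible by 4 but not 100, so it IS a leap year

Yes


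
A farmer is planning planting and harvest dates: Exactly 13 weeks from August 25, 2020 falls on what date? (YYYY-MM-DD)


Start: 2020-08-25
Weeks to add: 13
Convert to days: 13 x 7 = 91 days
Add 91 days to 2020-08-25
Result: 2020-11-24

2020-11-24


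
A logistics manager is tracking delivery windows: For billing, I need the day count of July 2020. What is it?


Month: July
Year: 2020
July is a 31-day month
Total: 31 days

31


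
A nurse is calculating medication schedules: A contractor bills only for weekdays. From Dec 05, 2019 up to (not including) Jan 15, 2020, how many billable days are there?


Start: 2019-12-05 (Thursday)
End (exclusive): 2020-01-15 (Wednesday)
Total calendar days: 41
Full weeks: 41 // 7 = 5 -> 25 weekdays
Remaining 6 days starting on Thursday:
  Thu(w), Fri(w), Sat(-), Sun(-), Mon(w), Tue(w) -> 4 weekdays
Total business days: 25 + 4 = 29

29


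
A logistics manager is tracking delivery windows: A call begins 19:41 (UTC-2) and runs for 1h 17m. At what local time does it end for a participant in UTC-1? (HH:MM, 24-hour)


Start: 19:41 in UTC-2
Step 1 - add duration:
  minutes: 41 + 17 = 58
  hours: 19 + 1 + 0 = 20
  end in UTC-2: 20:58
Step 2 - convert UTC-2 -> UTC-1:
  offset difference: -1 - (-2) = 1 hours
  20 + (1) = 21 -> mod 24 = 21
Result: 21:58 in UTC-1

21:58


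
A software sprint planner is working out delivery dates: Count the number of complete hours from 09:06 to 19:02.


Start: 09:06
End: 19:02
Hour difference: 19 - 9 = 10 hours
Minute difference: 2 - 6 = -4 minutes
Total minutes: 596
Complete hours: 596 / 60 = 9 (remainder 56)

9


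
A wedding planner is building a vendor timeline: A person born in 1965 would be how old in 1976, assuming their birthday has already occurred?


Birth year: 1965
Current year: 1976
Age = current year - birth year
Age = 1976 - 1965 = 11

11


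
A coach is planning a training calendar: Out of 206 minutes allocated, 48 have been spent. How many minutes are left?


Total budget: 206 minutes
Time used: 48 minutes
Remaining: 206 - 48 = 158 minutes
Percent used: 23.3%
Percent remaining: 76.7%

158


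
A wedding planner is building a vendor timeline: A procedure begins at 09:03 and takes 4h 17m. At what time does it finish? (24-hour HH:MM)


Start time: 09:03
Adding: 4 hours 17 minutes
Minutes: 3 + 17 = 20
Hours: 9 + 4 + 0 = 13
Result: 13:20

13:20


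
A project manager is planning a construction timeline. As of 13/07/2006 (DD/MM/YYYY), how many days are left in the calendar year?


Start: July 13, 2006
End: December 31, 2006
Days left in July: 18
August: 31
September: 30
October: 31
November: 30
... plus remaining months
Sum of remaining months: 153
Total: 18 + 153 = 171

171


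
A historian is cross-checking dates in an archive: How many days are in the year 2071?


Year: 2071
Check leap year rules:
Divisible by 4? No
2071 is not a leap year
Days: 365

365


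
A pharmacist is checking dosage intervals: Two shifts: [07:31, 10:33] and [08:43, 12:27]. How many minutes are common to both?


Interval A: [451, 633] minutes from midnight
Interval B: [523, 747] minutes from midnight
Overlap start = max(451, 523) = 523
Overlap end = min(633, 747) = 633
Overlap = 633 - 523 = 110 minutes

110


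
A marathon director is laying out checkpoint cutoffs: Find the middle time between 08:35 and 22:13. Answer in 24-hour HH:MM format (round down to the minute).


Start time: 08:35 = 515 minutes from midnight
End time: 22:13 = 1333 minutes from midnight
Sum: 515 + 1333 = 1848
Midpoint: 1848 / 2 = 924 minutes
Convert: 924 / 60 = 15 hours, 24 minutes
Result: 15:24

15:24


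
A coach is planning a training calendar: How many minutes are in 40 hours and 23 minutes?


Hours: 40
Minutes: 23
Convert hours to minutes: 40 x 60 = 2400
Add remaining minutes: 2400 + 23 = 2423

2423


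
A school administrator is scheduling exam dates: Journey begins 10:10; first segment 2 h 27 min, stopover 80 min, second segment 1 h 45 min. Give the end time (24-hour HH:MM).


Depart: 10:10
Leg 1: +147 min -> 12:37
Layover: +80 min -> 13:57
Leg 2: +105 min -> 15:42
Total travel: 332 minutes = 5h 32m
Arrival: 15:42

15:42


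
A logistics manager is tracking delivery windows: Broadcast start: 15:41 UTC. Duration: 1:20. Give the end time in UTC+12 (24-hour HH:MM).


Start: 15:41 in UTC
Step 1 - add duration:
  minutes: 41 + 20 = 61 (carry 1h)
  hours: 15 + 1 + 1 = 17
  end in UTC: 17:01
Step 2 - convert UTC -> UTC+12:
  offset difference: 12 - (0) = 12 hours
  17 + (12) = 29 -> mod 24 = 5
Result: 05:01 in UTC+12

05:01


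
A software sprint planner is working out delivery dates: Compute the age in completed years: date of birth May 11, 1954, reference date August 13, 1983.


Birth: 1954-05-11
Reference: 1983-08-13
Year difference: 1983 - 1954 = 29
Has birthday (05-11) occurred by 08-13? Yes
Age in full years: 29

29


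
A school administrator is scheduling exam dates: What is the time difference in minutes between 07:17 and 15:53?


Start time: 07:17 = 437 minutes from midnight
End time: 15:53 = 953 minutes from midnight
Difference: 953 - 437 = 516 minutes
That is 8 hours and 36 minutes

516


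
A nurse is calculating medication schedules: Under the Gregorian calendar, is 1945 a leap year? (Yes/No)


Year: 1945
Divisible by 4? 1945 / 4 = 486.25 -> No
Not divisible by 4, so NOT a leap year

No


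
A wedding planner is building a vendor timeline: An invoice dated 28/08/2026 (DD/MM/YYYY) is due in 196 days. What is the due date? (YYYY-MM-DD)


Start: 2026-08-28
Adding 196 days
Days remaining in August: 3
After August: 193 days still to add
September 2026: 30 days, 163 remaining
October 2026: 31 days, 132 remaining
November 2026: 30 days, 102 remaining
December 2026: 31 days, 71 remaining
Result: 2027-03-12

2027-03-12


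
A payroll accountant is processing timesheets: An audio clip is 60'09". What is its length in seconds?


Minutes: 60
Seconds: 9
Convert minutes to seconds: 60 x 60 = 3600
Add remaining seconds: 3600 + 9 = 3609

3609


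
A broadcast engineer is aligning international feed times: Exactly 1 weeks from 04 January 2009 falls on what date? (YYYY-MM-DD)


Start: 2009-01-04
Weeks to add: 1
Convert to days: 1 x 7 = 7 days
Add 7 days to 2009-01-04
Result: 2009-01-11

2009-01-11


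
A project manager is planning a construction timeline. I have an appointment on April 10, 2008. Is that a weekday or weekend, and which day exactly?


Date: 2008-04-10
January 1, 2008 is a Tuesday
Day of year: 101
Offset from Jan 1: 100 days
100 mod 7 = 2
Result: Thursday

Thursday


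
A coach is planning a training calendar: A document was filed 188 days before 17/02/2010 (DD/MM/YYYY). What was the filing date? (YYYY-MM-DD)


Start: 2010-02-17
Subtracting 188 days
Days already passed in February: 17
After going back through February: 171 more days to subtract
January 2010: 31 days, 140 remaining
December 2009: 31 days, 109 remaining
November 2009: 30 days, 79 remaining
October 2009: 31 days, 48 remaining
Result: 2009-08-13

2009-08-13


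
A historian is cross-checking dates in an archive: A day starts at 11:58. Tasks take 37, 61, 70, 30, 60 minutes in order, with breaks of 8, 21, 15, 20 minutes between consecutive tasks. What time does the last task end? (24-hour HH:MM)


Start: 11:58 = 718 min from midnight
  after task 1 (37 min): 12:35
  after break (8 min): 12:43
  after task 2 (61 min): 13:44
  after break (21 min): 14:05
  after task 3 (70 min): 15:15
  after break (15 min): 15:30
  after task 4 (30 min): 16:00
  after break (20 min): 16:20
  after task 5 (60 min): 17:20
Total elapsed: 322 minutes
End time: 17:20

17:20


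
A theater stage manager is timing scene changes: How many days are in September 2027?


Month: September
Year: 2027
September is a 30-day month
Total: 30 days

30


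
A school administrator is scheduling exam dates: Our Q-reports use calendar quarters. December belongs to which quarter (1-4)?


Month: December (month 12)
Q1: January-March (months 1-3)
Q2: April-June (months 4-6)
Q3: July-September (months 7-9)
Q4: October-December (months 10-12)
Month 12 falls in Q4

4


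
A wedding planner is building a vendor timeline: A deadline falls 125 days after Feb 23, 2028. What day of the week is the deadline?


Start: 2028-02-23 (Wednesday)
Step 1 - find target date: add 125 days
  2028-02-23 + 125 days = 2028-06-27
Step 2 - day of week:
  125 mod 7 = 6
  Wednesday + 6 days -> Tuesday
Result: Tuesday (2028-06-27)

Tuesday


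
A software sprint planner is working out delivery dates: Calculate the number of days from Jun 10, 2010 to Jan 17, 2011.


Start date: 2010-06-10
End date: 2011-01-17
Jun 2010: +21 days
Jul 2010: +31 days
Aug 2010: +31 days
... (5 more months)
Total: 221 days

221


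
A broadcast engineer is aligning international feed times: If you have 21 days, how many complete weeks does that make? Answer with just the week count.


Total days: 21
Days per week: 7
Division: 21 / 7 = 3 remainder 0
Complete weeks: 3
Remaining days: 0

3


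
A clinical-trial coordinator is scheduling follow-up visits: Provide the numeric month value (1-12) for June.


Calendar month order:
5. May
6. June <--
7. July
June is month number 6

6


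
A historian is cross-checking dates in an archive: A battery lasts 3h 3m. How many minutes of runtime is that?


Hours: 3
Extra minutes: 3
Minutes per hour: 60
Hours to minutes: 3 x 60 = 180
Total: 180 + 3 = 183

183


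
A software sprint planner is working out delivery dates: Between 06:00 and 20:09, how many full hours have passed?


Start: 06:00
End: 20:09
Hour difference: 20 - 6 = 14 hours
Minute difference: 9 - 0 = 9 minutes
Total minutes: 849
Complete hours: 849 / 60 = 14 (remainder 9)

14


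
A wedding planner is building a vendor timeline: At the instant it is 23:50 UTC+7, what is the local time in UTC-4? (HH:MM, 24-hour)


Local time: 23:50 at UTC+7 (offset 7h)
Target zone: UTC-4 (offset -4h)
Difference: -4 - (7) = -11 hours
Calculation: 23 + (-11) = 12
Result: 12:50

12:50


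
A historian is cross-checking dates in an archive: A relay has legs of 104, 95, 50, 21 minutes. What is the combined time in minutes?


Durations: 104, 95, 50, 21
Running sum: 104
+ 95 = 199
+ 50 = 249
+ 21 = 270
Total duration: 270 minutes
That is 4 hours and 30 minutes

270


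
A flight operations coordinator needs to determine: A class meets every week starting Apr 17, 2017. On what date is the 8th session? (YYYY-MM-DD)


First occurrence: 2017-04-17 (occurrence 1)
Each occurrence is 7 days after the previous.
Occurrence 8 is 7 weeks after the first.
7 weeks = 49 days
2017-04-17 + 49 days = 2017-06-05

2017-06-05


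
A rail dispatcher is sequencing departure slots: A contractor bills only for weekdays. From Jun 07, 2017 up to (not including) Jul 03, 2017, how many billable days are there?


Start: 2017-06-07 (Wednesday)
End (exclusive): 2017-07-03 (Monday)
Total calendar days: 26
Full weeks: 26 // 7 = 3 -> 15 weekdays
Remaining 5 days starting on Wednesday:
  Wed(w), Thu(w), Fri(w), Sat(-), Sun(-) -> 3 weekdays
Total business days: 15 + 3 = 18

18


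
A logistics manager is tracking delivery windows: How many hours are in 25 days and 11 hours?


Days: 25
Extra hours: 11
Hours per day: 24
Days to hours: 25 x 24 = 600
Total: 600 + 11 = 611

611


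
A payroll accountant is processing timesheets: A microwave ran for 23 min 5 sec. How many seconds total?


Minutes: 23
Extra seconds: 5
Seconds per minute: 60
Minutes to seconds: 23 x 60 = 1380
Total: 1380 + 5 = 1385

1385


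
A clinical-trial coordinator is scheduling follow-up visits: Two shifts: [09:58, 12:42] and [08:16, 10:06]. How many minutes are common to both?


Interval A: [598, 762] minutes from midnight
Interval B: [496, 606] minutes from midnight
Overlap start = max(598, 496) = 598
Overlap end = min(762, 606) = 606
Overlap = 606 - 598 = 8 minutes

8


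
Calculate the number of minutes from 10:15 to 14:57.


Start time: 10:15 = 615 minutes from midnight
End time: 14:57 = 897 minutes from midnight
Difference: 897 - 615 = 282 minutes
That is 4 hours and 42 minutes

282


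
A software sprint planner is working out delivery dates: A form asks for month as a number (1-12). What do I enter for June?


Calendar month order:
5. May
6. June <--
7. July
June is month number 6

6


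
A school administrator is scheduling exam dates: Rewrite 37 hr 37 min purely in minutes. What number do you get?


Hours: 37
Extra minutes: 37
Minutes per hour: 60
Hours to minutes: 37 x 60 = 2220
Total: 2220 + 37 = 2257

2257


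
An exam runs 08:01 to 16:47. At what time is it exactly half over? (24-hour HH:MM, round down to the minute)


Start time: 08:01 = 481 minutes from midnight
End time: 16:47 = 1007 minutes from midnight
Sum: 481 + 1007 = 1488
Midpoint: 1488 / 2 = 744 minutes
Convert: 744 / 60 = 12 hours, 24 minutes
Result: 12:24

12:24


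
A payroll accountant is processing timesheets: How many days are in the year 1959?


Year: 1959
Check leap year rules:
Divisible by 4? No
1959 is not a leap year
Days: 365

365


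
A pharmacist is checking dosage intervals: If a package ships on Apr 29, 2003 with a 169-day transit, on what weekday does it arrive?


Start: 2003-04-29 (Tuesday)
Step 1 - find target date: add 169 days
  2003-04-29 + 169 days = 2003-10-15
Step 2 - day of week:
  169 mod 7 = 1
  Tuesday + 1 days -> Wednesday
Result: Wednesday (2003-10-15)

Wednesday


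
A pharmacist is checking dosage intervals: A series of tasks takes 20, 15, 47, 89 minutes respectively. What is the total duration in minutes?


Durations: 20, 15, 47, 89
Running sum: 20
+ 15 = 35
+ 47 = 82
+ 89 = 171
Total duration: 171 minutes
That is 2 hours and 51 minutes

171


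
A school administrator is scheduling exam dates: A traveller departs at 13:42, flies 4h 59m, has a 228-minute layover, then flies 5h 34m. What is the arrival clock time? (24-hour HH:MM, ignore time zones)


Depart: 13:42
Leg 1: +299 min -> 18:41
Layover: +228 min -> 22:29
Leg 2: +334 min -> 04:03
Total travel: 861 minutes = 14h 21m
Arrival: 04:03

04:03


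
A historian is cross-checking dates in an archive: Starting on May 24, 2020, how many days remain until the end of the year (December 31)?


Start: May 24, 2020
End: December 31, 2020
Days left in May: 7
June: 30
July: 31
August: 31
September: 30
... plus remaining months
Sum of remaining months: 214
Total: 7 + 214 = 221

221


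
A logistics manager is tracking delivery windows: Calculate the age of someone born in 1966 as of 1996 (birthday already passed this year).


Birth year: 1966
Current year: 1996
Age = current year - birth year
Age = 1996 - 1966 = 30

30


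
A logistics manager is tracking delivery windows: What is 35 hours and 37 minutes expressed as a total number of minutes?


Hours: 35
Minutes: 37
Convert hours to minutes: 35 x 60 = 2100
Add remaining minutes: 2100 + 37 = 2137

2137


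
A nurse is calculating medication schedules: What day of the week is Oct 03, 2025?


Date: 2025-10-03
January 1, 2025 is a Wednesday
Day of year: 276
Offset from Jan 1: 275 days
275 mod 7 = 2
Result: Friday

Friday


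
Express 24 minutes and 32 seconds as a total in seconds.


Minutes: 24
Seconds: 32
Convert minutes to seconds: 24 x 60 = 1440
Add remaining seconds: 1440 + 32 = 1472

1472


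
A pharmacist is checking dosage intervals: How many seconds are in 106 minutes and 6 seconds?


Minutes: 106
Extra seconds: 6
Seconds per minute: 60
Minutes to seconds: 106 x 60 = 6360
Total: 6360 + 6 = 6366

6366


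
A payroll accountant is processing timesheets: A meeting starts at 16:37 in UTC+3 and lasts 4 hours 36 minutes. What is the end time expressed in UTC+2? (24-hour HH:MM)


Start: 16:37 in UTC+3
Step 1 - add duration:
  minutes: 37 + 36 = 73 (carry 1h)
  hours: 16 + 4 + 1 = 21
  end in UTC+3: 21:13
Step 2 - convert UTC+3 -> UTC+2:
  offset difference: 2 - (3) = -1 hours
  21 + (-1) = 20 -> mod 24 = 20
Result: 20:13 in UTC+2

20:13


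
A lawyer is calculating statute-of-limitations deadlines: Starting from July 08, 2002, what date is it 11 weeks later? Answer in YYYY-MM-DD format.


Start: 2002-07-08
Weeks to add: 11
Convert to days: 11 x 7 = 77 days
Add 77 days to 2002-07-08
Result: 2002-09-23

2002-09-23


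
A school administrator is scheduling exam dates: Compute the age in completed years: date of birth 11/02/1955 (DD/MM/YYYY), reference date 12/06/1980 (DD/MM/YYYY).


Birth: 1955-02-11
Reference: 1980-06-12
Year difference: 1980 - 1955 = 25
Has birthday (02-11) occurred by 06-12? Yes
Age in full years: 25

25


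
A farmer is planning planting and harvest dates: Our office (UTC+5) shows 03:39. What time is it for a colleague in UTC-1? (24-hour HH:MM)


Local time: 03:39 at UTC+5 (offset 5h)
Target zone: UTC-1 (offset -1h)
Difference: -1 - (5) = -6 hours
Calculation: 3 + (-6) = -3
Wraparound: (-3) mod 24 = 21
Result: 21:39

21:39


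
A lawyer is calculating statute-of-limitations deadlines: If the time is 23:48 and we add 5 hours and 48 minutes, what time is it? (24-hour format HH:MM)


Start time: 23:48
Adding: 5 hours 48 minutes
Minutes: 48 + 48 = 96
Minute overflow: 96 >= 60, so carry 1 hour, minutes = 36
Hours: 23 + 5 + 1 = 29
Hour wraparound: 29 mod 24 = 5
Result: 05:36

05:36


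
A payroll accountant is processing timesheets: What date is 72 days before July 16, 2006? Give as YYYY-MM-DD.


Start: 2006-07-16
Subtracting 72 days
Days already passed in July: 16
After going back through July: 56 more days to subtract
June 2006: 30 days, 26 remaining
May 2006 has 31 days, need 26
Result: 2006-05-05

2006-05-05


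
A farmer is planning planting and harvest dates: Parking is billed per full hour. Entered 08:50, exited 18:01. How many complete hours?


Start: 08:50
End: 18:01
Hour difference: 18 - 8 = 10 hours
Minute difference: 1 - 50 = -49 minutes
Total minutes: 551
Complete hours: 551 / 60 = 9 (remainder 11)

9


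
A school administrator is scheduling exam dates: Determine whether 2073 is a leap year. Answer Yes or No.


Year: 2073
Divisible by 4? 2073 / 4 = 518.25 -> No
Not divisible by 4, so NOT a leap year

No


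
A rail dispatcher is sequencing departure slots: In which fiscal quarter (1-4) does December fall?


Month: December (month 12)
Q1: January-March (months 1-3)
Q2: April-June (months 4-6)
Q3: July-September (months 7-9)
Q4: October-December (months 10-12)
Month 12 falls in Q4

4


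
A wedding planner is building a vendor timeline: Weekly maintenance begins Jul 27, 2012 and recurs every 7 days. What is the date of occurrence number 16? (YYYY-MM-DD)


First occurrence: 2012-07-27 (occurrence 1)
Each occurrence is 7 days after the previous.
Occurrence 16 is 15 weeks after the first.
15 weeks = 105 days
2012-07-27 + 105 days = 2012-11-09

2012-11-09


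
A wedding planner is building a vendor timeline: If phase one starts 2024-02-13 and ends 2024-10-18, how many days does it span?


Start date: 2024-02-13
End date: 2024-10-18
Feb 2024: +17 days
Mar 2024: +31 days
Apr 2024: +30 days
... (6 more months)
Total: 248 days

248


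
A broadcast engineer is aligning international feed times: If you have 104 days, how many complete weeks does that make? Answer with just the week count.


Total days: 104
Days per week: 7
Division: 104 / 7 = 14 remainder 6
Complete weeks: 14
Remaining days: 6

14


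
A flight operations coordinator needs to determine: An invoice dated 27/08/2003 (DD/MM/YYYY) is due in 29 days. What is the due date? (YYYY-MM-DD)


Start: 2003-08-27
Adding 29 days
Days remaining in August: 4
After August: 25 days still to add
September 2003 has 30 days, need 25
Result: 2003-09-25

2003-09-25


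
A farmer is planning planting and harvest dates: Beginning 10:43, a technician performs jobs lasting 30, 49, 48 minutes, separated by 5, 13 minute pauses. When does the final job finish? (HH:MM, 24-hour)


Start: 10:43 = 643 min from midnight
  after task 1 (30 min): 11:13
  after break (5 min): 11:18
  after task 2 (49 min): 12:07
  after break (13 min): 12:20
  after task 3 (48 min): 13:08
Total elapsed: 145 minutes
End time: 13:08

13:08


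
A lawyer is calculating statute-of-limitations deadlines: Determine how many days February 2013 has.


Month: February
Year: 2013
2013 is not a leap year
February has 28 days
Total: 28 days

28


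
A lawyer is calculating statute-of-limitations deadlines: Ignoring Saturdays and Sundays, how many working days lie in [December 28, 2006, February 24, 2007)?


Start: 2006-12-28 (Thursday)
End (exclusive): 2007-02-24 (Saturday)
Total calendar days: 58
Full weeks: 58 // 7 = 8 -> 40 weekdays
Remaining 2 days starting on Thursday:
  Thu(w), Fri(w) -> 2 weekdays
Total business days: 40 + 2 = 42

42


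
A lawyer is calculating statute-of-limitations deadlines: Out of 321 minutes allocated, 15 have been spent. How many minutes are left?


Total budget: 321 minutes
Time used: 15 minutes
Remaining: 321 - 15 = 306 minutes
Percent used: 4.7%
Percent remaining: 95.3%

306


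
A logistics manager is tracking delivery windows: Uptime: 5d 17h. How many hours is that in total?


Days: 5
Extra hours: 17
Hours per day: 24
Days to hours: 5 x 24 = 120
Total: 120 + 17 = 137

137


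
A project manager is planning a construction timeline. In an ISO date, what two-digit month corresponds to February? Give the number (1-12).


Calendar month order:
1. January
2. February <--
3. March
February is month number 2

2
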